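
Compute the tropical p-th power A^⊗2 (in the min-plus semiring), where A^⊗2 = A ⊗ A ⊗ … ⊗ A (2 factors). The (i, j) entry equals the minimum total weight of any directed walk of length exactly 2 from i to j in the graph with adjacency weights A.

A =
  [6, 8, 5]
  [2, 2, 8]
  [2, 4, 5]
A^⊗2 =
  [7, 9, 10]
  [4, 4, 7]
  [6, 6, 7]

Each entry (A^⊗2)_ij equals the minimum over all length-2 walks i = v_0 → v_1 → … → v_2 = j of Σ_t A[v_t][v_{t+1}]. For example, for (i, j) = (0, 2) we minimise over 3 possible intermediate vertex sequences; the minimum is 10, attained along the walk 0 → 2 → 2.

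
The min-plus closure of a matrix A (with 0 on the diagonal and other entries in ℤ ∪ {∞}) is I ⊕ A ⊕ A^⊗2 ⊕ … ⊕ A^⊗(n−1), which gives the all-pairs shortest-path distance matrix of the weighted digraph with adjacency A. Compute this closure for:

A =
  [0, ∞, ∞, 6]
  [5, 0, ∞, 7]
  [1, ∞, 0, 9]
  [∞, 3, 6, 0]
Closure =
  [0, 9, 12, 6]
  [5, 0, 13, 7]
  [1, 10, 0, 7]
  [7, 3, 6, 0]

This is the Floyd-Warshall all-pairs shortest-path computation. For each intermediate vertex k = 0, 1, …, 3, update dist[i][j] ← min(dist[i][j], dist[i][k] + dist[k][j]). The final matrix gives, for each (i, j), the minimum total weight of any directed path from i to j (possibly empty when i = j).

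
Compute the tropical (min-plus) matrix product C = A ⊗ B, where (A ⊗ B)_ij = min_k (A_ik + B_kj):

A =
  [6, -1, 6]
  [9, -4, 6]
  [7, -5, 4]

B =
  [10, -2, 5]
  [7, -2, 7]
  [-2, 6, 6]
A ⊗ B =
  [4, -3, 6]
  [3, -6, 3]
  [2, -7, 2]

Apply the min-plus product entry-by-entry:
  C[0][0] = min over k of (A[0][0] + B[0][0] = 6 + 10 = 16, A[0][1] + B[1][0] = -1 + 7 = 6, A[0][2] + B[2][0] = 6 + -2 = 4) = 4 (attained at k = 2)
  C[0][1] = min over k of (A[0][0] + B[0][1] = 6 + -2 = 4, A[0][1] + B[1][1] = -1 + -2 = -3, A[0][2] + B[2][1] = 6 + 6 = 12) = -3 (attained at k = 1)
  C[0][2] = min over k of (A[0][0] + B[0][2] = 6 + 5 = 11, A[0][1] + B[1][2] = -1 + 7 = 6, A[0][2] + B[2][2] = 6 + 6 = 12) = 6 (attained at k = 1)
  C[1][0] = min over k of (A[1][0] + B[0][0] = 9 + 10 = 19, A[1][1] + B[1][0] = -4 + 7 = 3, A[1][2] + B[2][0] = 6 + -2 = 4) = 3 (attained at k = 1)
  C[1][1] = min over k of (A[1][0] + B[0][1] = 9 + -2 = 7, A[1][1] + B[1][1] = -4 + -2 = -6, A[1][2] + B[2][1] = 6 + 6 = 12) = -6 (attained at k = 1)
  C[1][2] = min over k of (A[1][0] + B[0][2] = 9 + 5 = 14, A[1][1] + B[1][2] = -4 + 7 = 3, A[1][2] + B[2][2] = 6 + 6 = 12) = 3 (attained at k = 1)
  C[2][0] = min over k of (A[2][0] + B[0][0] = 7 + 10 = 17, A[2][1] + B[1][0] = -5 + 7 = 2, A[2][2] + B[2][0] = 4 + -2 = 2) = 2 (attained at k = 1)
  C[2][1] = min over k of (A[2][0] + B[0][1] = 7 + -2 = 5, A[2][1] + B[1][1] = -5 + -2 = -7, A[2][2] + B[2][1] = 4 + 6 = 10) = -7 (attained at k = 1)
  C[2][2] = min over k of (A[2][0] + B[0][2] = 7 + 5 = 12, A[2][1] + B[1][2] = -5 + 7 = 2, A[2][2] + B[2][2] = 4 + 6 = 10) = 2 (attained at k = 1)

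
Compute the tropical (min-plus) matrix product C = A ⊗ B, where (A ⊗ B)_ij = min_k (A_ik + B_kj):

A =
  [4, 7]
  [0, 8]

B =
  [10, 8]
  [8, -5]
A ⊗ B =
  [14, 2]
  [10, 3]

Apply the min-plus product entry-by-entry:
  C[0][0] = min over k of (A[0][0] + B[0][0] = 4 + 10 = 14, A[0][1] + B[1][0] = 7 + 8 = 15) = 14 (attained at k = 0)
  C[0][1] = min over k of (A[0][0] + B[0][1] = 4 + 8 = 12, A[0][1] + B[1][1] = 7 + -5 = 2) = 2 (attained at k = 1)
  C[1][0] = min over k of (A[1][0] + B[0][0] = 0 + 10 = 10, A[1][1] + B[1][0] = 8 + 8 = 16) = 10 (attained at k = 0)
  C[1][1] = min over k of (A[1][0] + B[0][1] = 0 + 8 = 8, A[1][1] + B[1][1] = 8 + -5 = 3) = 3 (attained at k = 1)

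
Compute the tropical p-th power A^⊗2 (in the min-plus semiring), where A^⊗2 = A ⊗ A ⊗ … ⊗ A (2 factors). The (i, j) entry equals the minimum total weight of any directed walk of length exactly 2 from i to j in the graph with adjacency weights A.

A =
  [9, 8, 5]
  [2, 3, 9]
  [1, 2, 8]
A^⊗2 =
  [6, 7, 13]
  [5, 6, 7]
  [4, 5, 6]

Each entry (A^⊗2)_ij equals the minimum over all length-2 walks i = v_0 → v_1 → … → v_2 = j of Σ_t A[v_t][v_{t+1}]. For example, for (i, j) = (0, 2) we minimise over 3 possible intermediate vertex sequences; the minimum is 13, attained along the walk 0 → 2 → 2.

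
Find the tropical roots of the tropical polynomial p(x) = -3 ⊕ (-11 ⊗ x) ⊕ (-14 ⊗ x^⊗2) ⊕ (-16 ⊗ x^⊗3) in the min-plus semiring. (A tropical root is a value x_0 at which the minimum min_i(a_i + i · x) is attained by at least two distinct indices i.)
Roots: {2, 3, 8}

Each tropical root is a break point of the lower envelope of the lines y = a_i + i · x (there are 4 lines, with slopes 0, 1, ..., 3). Only the lines that attain the minimum somewhere contribute to roots; other lines are dominated. Here the surviving (envelope) indices are i = 3, i = 2, i = 1, i = 0.
Intersections between consecutive envelope lines give the roots: for adjacent envelope indices i < j the intersection is x = (a_i − a_j) / (j − i). Reading off the sorted break points: {2, 3, 8}.
Verification: at each break x_0, at least two indices attain the minimum of min_i(a_i + i · x_0).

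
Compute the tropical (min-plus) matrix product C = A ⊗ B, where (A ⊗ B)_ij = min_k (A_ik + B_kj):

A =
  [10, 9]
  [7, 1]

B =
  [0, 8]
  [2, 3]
A ⊗ B =
  [10, 12]
  [3, 4]

Apply the min-plus product entry-by-entry:
  C[0][0] = min over k of (A[0][0] + B[0][0] = 10 + 0 = 10, A[0][1] + B[1][0] = 9 + 2 = 11) = 10 (attained at k = 0)
  C[0][1] = min over k of (A[0][0] + B[0][1] = 10 + 8 = 18, A[0][1] + B[1][1] = 9 + 3 = 12) = 12 (attained at k = 1)
  C[1][0] = min over k of (A[1][0] + B[0][0] = 7 + 0 = 7, A[1][1] + B[1][0] = 1 + 2 = 3) = 3 (attained at k = 1)
  C[1][1] = min over k of (A[1][0] + B[0][1] = 7 + 8 = 15, A[1][1] + B[1][1] = 1 + 3 = 4) = 4 (attained at k = 1)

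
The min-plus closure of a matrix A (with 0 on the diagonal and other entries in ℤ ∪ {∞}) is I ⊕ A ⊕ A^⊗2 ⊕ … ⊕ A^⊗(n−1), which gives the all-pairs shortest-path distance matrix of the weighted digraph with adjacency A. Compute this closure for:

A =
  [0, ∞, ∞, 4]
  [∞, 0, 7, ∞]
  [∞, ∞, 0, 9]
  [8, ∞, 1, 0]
Closure =
  [0, ∞, 5, 4]
  [24, 0, 7, 16]
  [17, ∞, 0, 9]
  [8, ∞, 1, 0]

This is the Floyd-Warshall all-pairs shortest-path computation. For each intermediate vertex k = 0, 1, …, 3, update dist[i][j] ← min(dist[i][j], dist[i][k] + dist[k][j]). The final matrix gives, for each (i, j), the minimum total weight of any directed path from i to j (possibly empty when i = j).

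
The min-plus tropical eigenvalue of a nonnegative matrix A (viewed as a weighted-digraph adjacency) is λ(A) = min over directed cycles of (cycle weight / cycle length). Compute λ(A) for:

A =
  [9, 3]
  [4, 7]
λ(A) = 7/2

Enumerate directed cycles and compute their means (weight / length). Sample:
  cycle 0 → 0: weight = 9, length = 1, mean = 9/1 ≈ 9.000
  cycle 1 → 1: weight = 7, length = 1, mean = 7/1 ≈ 7.000
  cycle 0 → 1 → 0: weight = 7, length = 2, mean = 7/2 ≈ 3.500
  cycle 1 → 0 → 1: weight = 7, length = 2, mean = 7/2 ≈ 3.500
Minimum mean = 3.500, attained e.g. along the cycle 0 → 1 → 0 with weight 7 and length 2. So λ(A) = 7/2 = 7/2.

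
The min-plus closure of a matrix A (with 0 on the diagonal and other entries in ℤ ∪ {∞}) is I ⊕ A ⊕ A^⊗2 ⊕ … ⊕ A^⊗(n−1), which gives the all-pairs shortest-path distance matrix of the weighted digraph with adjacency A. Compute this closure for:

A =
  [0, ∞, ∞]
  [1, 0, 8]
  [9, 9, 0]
Closure =
  [0, ∞, ∞]
  [1, 0, 8]
  [9, 9, 0]

This is the Floyd-Warshall all-pairs shortest-path computation. For each intermediate vertex k = 0, 1, …, 2, update dist[i][j] ← min(dist[i][j], dist[i][k] + dist[k][j]). The final matrix gives, for each (i, j), the minimum total weight of any directed path from i to j (possibly empty when i = j).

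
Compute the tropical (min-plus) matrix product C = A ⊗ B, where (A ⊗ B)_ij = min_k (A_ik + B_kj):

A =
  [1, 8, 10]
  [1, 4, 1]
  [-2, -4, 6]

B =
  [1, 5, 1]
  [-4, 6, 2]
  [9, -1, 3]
A ⊗ B =
  [2, 6, 2]
  [0, 0, 2]
  [-8, 2, -2]

Apply the min-plus product entry-by-entry:
  C[0][0] = min over k of (A[0][0] + B[0][0] = 1 + 1 = 2, A[0][1] + B[1][0] = 8 + -4 = 4, A[0][2] + B[2][0] = 10 + 9 = 19) = 2 (attained at k = 0)
  C[0][1] = min over k of (A[0][0] + B[0][1] = 1 + 5 = 6, A[0][1] + B[1][1] = 8 + 6 = 14, A[0][2] + B[2][1] = 10 + -1 = 9) = 6 (attained at k = 0)
  C[0][2] = min over k of (A[0][0] + B[0][2] = 1 + 1 = 2, A[0][1] + B[1][2] = 8 + 2 = 10, A[0][2] + B[2][2] = 10 + 3 = 13) = 2 (attained at k = 0)
  C[1][0] = min over k of (A[1][0] + B[0][0] = 1 + 1 = 2, A[1][1] + B[1][0] = 4 + -4 = 0, A[1][2] + B[2][0] = 1 + 9 = 10) = 0 (attained at k = 1)
  C[1][1] = min over k of (A[1][0] + B[0][1] = 1 + 5 = 6, A[1][1] + B[1][1] = 4 + 6 = 10, A[1][2] + B[2][1] = 1 + -1 = 0) = 0 (attained at k = 2)
  C[1][2] = min over k of (A[1][0] + B[0][2] = 1 + 1 = 2, A[1][1] + B[1][2] = 4 + 2 = 6, A[1][2] + B[2][2] = 1 + 3 = 4) = 2 (attained at k = 0)
  C[2][0] = min over k of (A[2][0] + B[0][0] = -2 + 1 = -1, A[2][1] + B[1][0] = -4 + -4 = -8, A[2][2] + B[2][0] = 6 + 9 = 15) = -8 (attained at k = 1)
  C[2][1] = min over k of (A[2][0] + B[0][1] = -2 + 5 = 3, A[2][1] + B[1][1] = -4 + 6 = 2, A[2][2] + B[2][1] = 6 + -1 = 5) = 2 (attained at k = 1)
  C[2][2] = min over k of (A[2][0] + B[0][2] = -2 + 1 = -1, A[2][1] + B[1][2] = -4 + 2 = -2, A[2][2] + B[2][2] = 6 + 3 = 9) = -2 (attained at k = 1)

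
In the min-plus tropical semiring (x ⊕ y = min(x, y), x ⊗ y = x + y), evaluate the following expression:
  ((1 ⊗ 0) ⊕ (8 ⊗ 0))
((1 ⊗ 0) ⊕ (8 ⊗ 0)) = 1

Expand innermost to outermost. Recall ⊕ takes the minimum of its arguments and ⊗ takes their sum. Working out the expression ((1 ⊗ 0) ⊕ (8 ⊗ 0)) gives 1.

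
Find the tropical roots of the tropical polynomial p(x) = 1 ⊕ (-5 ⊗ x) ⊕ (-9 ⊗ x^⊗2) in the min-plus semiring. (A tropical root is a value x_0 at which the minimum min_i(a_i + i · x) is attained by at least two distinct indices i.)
Roots: {4, 6}

Each tropical root is a break point of the lower envelope of the lines y = a_i + i · x (there are 3 lines, with slopes 0, 1, ..., 2). Only the lines that attain the minimum somewhere contribute to roots; other lines are dominated. Here the surviving (envelope) indices are i = 2, i = 1, i = 0.
Intersections between consecutive envelope lines give the roots: for adjacent envelope indices i < j the intersection is x = (a_i − a_j) / (j − i). Reading off the sorted break points: {4, 6}.
Verification: at each break x_0, at least two indices attain the minimum of min_i(a_i + i · x_0).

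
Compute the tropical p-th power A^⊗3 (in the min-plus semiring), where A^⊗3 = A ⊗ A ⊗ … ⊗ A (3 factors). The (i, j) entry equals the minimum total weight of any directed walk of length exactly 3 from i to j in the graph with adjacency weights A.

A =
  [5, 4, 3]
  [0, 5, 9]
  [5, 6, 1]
A^⊗3 =
  [9, 8, 5]
  [4, 9, 4]
  [7, 8, 3]

Each entry (A^⊗3)_ij equals the minimum over all length-3 walks i = v_0 → v_1 → … → v_3 = j of Σ_t A[v_t][v_{t+1}]. For example, for (i, j) = (0, 2) we minimise over 9 possible intermediate vertex sequences; the minimum is 5, attained along the walk 0 → 2 → 2 → 2.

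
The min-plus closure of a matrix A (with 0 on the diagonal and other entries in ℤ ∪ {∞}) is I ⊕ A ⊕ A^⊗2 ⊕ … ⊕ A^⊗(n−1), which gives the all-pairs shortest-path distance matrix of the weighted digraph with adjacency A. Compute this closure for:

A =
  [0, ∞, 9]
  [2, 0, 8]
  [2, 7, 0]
Closure =
  [0, 16, 9]
  [2, 0, 8]
  [2, 7, 0]

This is the Floyd-Warshall all-pairs shortest-path computation. For each intermediate vertex k = 0, 1, …, 2, update dist[i][j] ← min(dist[i][j], dist[i][k] + dist[k][j]). The final matrix gives, for each (i, j), the minimum total weight of any directed path from i to j (possibly empty when i = j).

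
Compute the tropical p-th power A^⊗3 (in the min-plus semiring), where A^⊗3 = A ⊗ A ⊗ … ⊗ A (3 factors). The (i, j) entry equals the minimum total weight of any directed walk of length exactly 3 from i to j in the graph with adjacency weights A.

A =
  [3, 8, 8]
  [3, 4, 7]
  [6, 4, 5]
A^⊗3 =
  [9, 14, 14]
  [9, 12, 14]
  [10, 12, 15]

Each entry (A^⊗3)_ij equals the minimum over all length-3 walks i = v_0 → v_1 → … → v_3 = j of Σ_t A[v_t][v_{t+1}]. For example, for (i, j) = (0, 2) we minimise over 9 possible intermediate vertex sequences; the minimum is 14, attained along the walk 0 → 0 → 0 → 2.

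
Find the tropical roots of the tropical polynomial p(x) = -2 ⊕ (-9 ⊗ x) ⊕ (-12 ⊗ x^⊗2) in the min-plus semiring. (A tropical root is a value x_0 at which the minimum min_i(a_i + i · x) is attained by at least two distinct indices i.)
Roots: {3, 7}

Each tropical root is a break point of the lower envelope of the lines y = a_i + i · x (there are 3 lines, with slopes 0, 1, ..., 2). Only the lines that attain the minimum somewhere contribute to roots; other lines are dominated. Here the surviving (envelope) indices are i = 2, i = 1, i = 0.
Intersections between consecutive envelope lines give the roots: for adjacent envelope indices i < j the intersection is x = (a_i − a_j) / (j − i). Reading off the sorted break points: {3, 7}.
Verification: at each break x_0, at least two indices attain the minimum of min_i(a_i + i · x_0).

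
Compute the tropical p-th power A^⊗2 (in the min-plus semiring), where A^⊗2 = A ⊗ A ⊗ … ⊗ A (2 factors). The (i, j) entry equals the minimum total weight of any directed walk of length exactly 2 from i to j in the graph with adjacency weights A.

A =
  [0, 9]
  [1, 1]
A^⊗2 =
  [0, 9]
  [1, 2]

Each entry (A^⊗2)_ij equals the minimum over all length-2 walks i = v_0 → v_1 → … → v_2 = j of Σ_t A[v_t][v_{t+1}]. For example, for (i, j) = (0, 1) we minimise over 2 possible intermediate vertex sequences; the minimum is 9, attained along the walk 0 → 0 → 1.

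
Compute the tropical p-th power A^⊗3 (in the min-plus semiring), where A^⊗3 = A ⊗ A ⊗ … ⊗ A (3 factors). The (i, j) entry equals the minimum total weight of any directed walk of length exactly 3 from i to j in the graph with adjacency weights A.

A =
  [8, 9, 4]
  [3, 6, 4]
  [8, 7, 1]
A^⊗3 =
  [13, 12, 6]
  [13, 12, 6]
  [10, 9, 3]

Each entry (A^⊗3)_ij equals the minimum over all length-3 walks i = v_0 → v_1 → … → v_3 = j of Σ_t A[v_t][v_{t+1}]. For example, for (i, j) = (0, 2) we minimise over 9 possible intermediate vertex sequences; the minimum is 6, attained along the walk 0 → 2 → 2 → 2.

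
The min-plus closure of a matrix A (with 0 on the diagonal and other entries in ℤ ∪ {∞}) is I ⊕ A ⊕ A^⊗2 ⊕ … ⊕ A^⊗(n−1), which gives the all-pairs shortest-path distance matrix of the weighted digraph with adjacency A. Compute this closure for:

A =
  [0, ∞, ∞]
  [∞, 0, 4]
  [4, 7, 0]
Closure =
  [0, ∞, ∞]
  [8, 0, 4]
  [4, 7, 0]

This is the Floyd-Warshall all-pairs shortest-path computation. For each intermediate vertex k = 0, 1, …, 2, update dist[i][j] ← min(dist[i][j], dist[i][k] + dist[k][j]). The final matrix gives, for each (i, j), the minimum total weight of any directed path from i to j (possibly empty when i = j).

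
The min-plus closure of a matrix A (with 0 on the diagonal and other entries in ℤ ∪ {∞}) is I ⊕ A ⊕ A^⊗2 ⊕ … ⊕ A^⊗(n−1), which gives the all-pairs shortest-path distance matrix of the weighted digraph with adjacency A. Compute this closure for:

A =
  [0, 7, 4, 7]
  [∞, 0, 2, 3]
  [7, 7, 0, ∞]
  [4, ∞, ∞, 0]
Closure =
  [0, 7, 4, 7]
  [7, 0, 2, 3]
  [7, 7, 0, 10]
  [4, 11, 8, 0]

This is the Floyd-Warshall all-pairs shortest-path computation. For each intermediate vertex k = 0, 1, …, 3, update dist[i][j] ← min(dist[i][j], dist[i][k] + dist[k][j]). The final matrix gives, for each (i, j), the minimum total weight of any directed path from i to j (possibly empty when i = j).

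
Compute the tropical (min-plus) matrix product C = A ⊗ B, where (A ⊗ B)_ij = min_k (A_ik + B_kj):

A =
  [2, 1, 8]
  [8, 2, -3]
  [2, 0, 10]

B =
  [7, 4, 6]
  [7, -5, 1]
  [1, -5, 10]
A ⊗ B =
  [8, -4, 2]
  [-2, -8, 3]
  [7, -5, 1]

Apply the min-plus product entry-by-entry:
  C[0][0] = min over k of (A[0][0] + B[0][0] = 2 + 7 = 9, A[0][1] + B[1][0] = 1 + 7 = 8, A[0][2] + B[2][0] = 8 + 1 = 9) = 8 (attained at k = 1)
  C[0][1] = min over k of (A[0][0] + B[0][1] = 2 + 4 = 6, A[0][1] + B[1][1] = 1 + -5 = -4, A[0][2] + B[2][1] = 8 + -5 = 3) = -4 (attained at k = 1)
  C[0][2] = min over k of (A[0][0] + B[0][2] = 2 + 6 = 8, A[0][1] + B[1][2] = 1 + 1 = 2, A[0][2] + B[2][2] = 8 + 10 = 18) = 2 (attained at k = 1)
  C[1][0] = min over k of (A[1][0] + B[0][0] = 8 + 7 = 15, A[1][1] + B[1][0] = 2 + 7 = 9, A[1][2] + B[2][0] = -3 + 1 = -2) = -2 (attained at k = 2)
  C[1][1] = min over k of (A[1][0] + B[0][1] = 8 + 4 = 12, A[1][1] + B[1][1] = 2 + -5 = -3, A[1][2] + B[2][1] = -3 + -5 = -8) = -8 (attained at k = 2)
  C[1][2] = min over k of (A[1][0] + B[0][2] = 8 + 6 = 14, A[1][1] + B[1][2] = 2 + 1 = 3, A[1][2] + B[2][2] = -3 + 10 = 7) = 3 (attained at k = 1)
  C[2][0] = min over k of (A[2][0] + B[0][0] = 2 + 7 = 9, A[2][1] + B[1][0] = 0 + 7 = 7, A[2][2] + B[2][0] = 10 + 1 = 11) = 7 (attained at k = 1)
  C[2][1] = min over k of (A[2][0] + B[0][1] = 2 + 4 = 6, A[2][1] + B[1][1] = 0 + -5 = -5, A[2][2] + B[2][1] = 10 + -5 = 5) = -5 (attained at k = 1)
  C[2][2] = min over k of (A[2][0] + B[0][2] = 2 + 6 = 8, A[2][1] + B[1][2] = 0 + 1 = 1, A[2][2] + B[2][2] = 10 + 10 = 20) = 1 (attained at k = 1)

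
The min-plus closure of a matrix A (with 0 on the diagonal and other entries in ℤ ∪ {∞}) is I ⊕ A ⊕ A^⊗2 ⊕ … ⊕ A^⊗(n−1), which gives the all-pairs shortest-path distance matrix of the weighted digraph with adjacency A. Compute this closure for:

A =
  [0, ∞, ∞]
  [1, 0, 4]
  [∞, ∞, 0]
Closure =
  [0, ∞, ∞]
  [1, 0, 4]
  [∞, ∞, 0]

This is the Floyd-Warshall all-pairs shortest-path computation. For each intermediate vertex k = 0, 1, …, 2, update dist[i][j] ← min(dist[i][j], dist[i][k] + dist[k][j]). The final matrix gives, for each (i, j), the minimum total weight of any directed path from i to j (possibly empty when i = j).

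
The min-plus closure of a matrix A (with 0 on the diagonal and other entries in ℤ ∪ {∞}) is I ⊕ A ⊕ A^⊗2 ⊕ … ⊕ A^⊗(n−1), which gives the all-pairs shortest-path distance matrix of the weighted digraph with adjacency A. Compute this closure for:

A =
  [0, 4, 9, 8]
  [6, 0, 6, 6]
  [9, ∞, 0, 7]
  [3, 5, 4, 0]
Closure =
  [0, 4, 9, 8]
  [6, 0, 6, 6]
  [9, 12, 0, 7]
  [3, 5, 4, 0]

This is the Floyd-Warshall all-pairs shortest-path computation. For each intermediate vertex k = 0, 1, …, 3, update dist[i][j] ← min(dist[i][j], dist[i][k] + dist[k][j]). The final matrix gives, for each (i, j), the minimum total weight of any directed path from i to j (possibly empty when i = j).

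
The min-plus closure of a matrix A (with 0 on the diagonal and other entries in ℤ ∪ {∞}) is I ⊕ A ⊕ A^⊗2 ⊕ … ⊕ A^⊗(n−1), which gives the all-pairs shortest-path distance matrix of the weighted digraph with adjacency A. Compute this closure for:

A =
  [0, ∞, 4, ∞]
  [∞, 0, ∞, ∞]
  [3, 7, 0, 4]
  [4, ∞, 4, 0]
Closure =
  [0, 11, 4, 8]
  [∞, 0, ∞, ∞]
  [3, 7, 0, 4]
  [4, 11, 4, 0]

This is the Floyd-Warshall all-pairs shortest-path computation. For each intermediate vertex k = 0, 1, …, 3, update dist[i][j] ← min(dist[i][j], dist[i][k] + dist[k][j]). The final matrix gives, for each (i, j), the minimum total weight of any directed path from i to j (possibly empty when i = j).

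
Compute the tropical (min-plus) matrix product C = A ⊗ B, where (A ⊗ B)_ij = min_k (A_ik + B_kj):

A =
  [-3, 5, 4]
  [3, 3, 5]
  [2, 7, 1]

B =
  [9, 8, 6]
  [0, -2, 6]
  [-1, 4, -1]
A ⊗ B =
  [3, 3, 3]
  [3, 1, 4]
  [0, 5, 0]

Apply the min-plus product entry-by-entry:
  C[0][0] = min over k of (A[0][0] + B[0][0] = -3 + 9 = 6, A[0][1] + B[1][0] = 5 + 0 = 5, A[0][2] + B[2][0] = 4 + -1 = 3) = 3 (attained at k = 2)
  C[0][1] = min over k of (A[0][0] + B[0][1] = -3 + 8 = 5, A[0][1] + B[1][1] = 5 + -2 = 3, A[0][2] + B[2][1] = 4 + 4 = 8) = 3 (attained at k = 1)
  C[0][2] = min over k of (A[0][0] + B[0][2] = -3 + 6 = 3, A[0][1] + B[1][2] = 5 + 6 = 11, A[0][2] + B[2][2] = 4 + -1 = 3) = 3 (attained at k = 0)
  C[1][0] = min over k of (A[1][0] + B[0][0] = 3 + 9 = 12, A[1][1] + B[1][0] = 3 + 0 = 3, A[1][2] + B[2][0] = 5 + -1 = 4) = 3 (attained at k = 1)
  C[1][1] = min over k of (A[1][0] + B[0][1] = 3 + 8 = 11, A[1][1] + B[1][1] = 3 + -2 = 1, A[1][2] + B[2][1] = 5 + 4 = 9) = 1 (attained at k = 1)
  C[1][2] = min over k of (A[1][0] + B[0][2] = 3 + 6 = 9, A[1][1] + B[1][2] = 3 + 6 = 9, A[1][2] + B[2][2] = 5 + -1 = 4) = 4 (attained at k = 2)
  C[2][0] = min over k of (A[2][0] + B[0][0] = 2 + 9 = 11, A[2][1] + B[1][0] = 7 + 0 = 7, A[2][2] + B[2][0] = 1 + -1 = 0) = 0 (attained at k = 2)
  C[2][1] = min over k of (A[2][0] + B[0][1] = 2 + 8 = 10, A[2][1] + B[1][1] = 7 + -2 = 5, A[2][2] + B[2][1] = 1 + 4 = 5) = 5 (attained at k = 1)
  C[2][2] = min over k of (A[2][0] + B[0][2] = 2 + 6 = 8, A[2][1] + B[1][2] = 7 + 6 = 13, A[2][2] + B[2][2] = 1 + -1 = 0) = 0 (attained at k = 2)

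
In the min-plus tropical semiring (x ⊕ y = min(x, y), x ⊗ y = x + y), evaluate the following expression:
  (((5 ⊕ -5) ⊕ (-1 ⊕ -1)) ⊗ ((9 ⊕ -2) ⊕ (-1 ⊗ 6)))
(((5 ⊕ -5) ⊕ (-1 ⊕ -1)) ⊗ ((9 ⊕ -2) ⊕ (-1 ⊗ 6))) = -7

Expand innermost to outermost. Recall ⊕ takes the minimum of its arguments and ⊗ takes their sum. Working out the expression (((5 ⊕ -5) ⊕ (-1 ⊕ -1)) ⊗ ((9 ⊕ -2) ⊕ (-1 ⊗ 6))) gives -7.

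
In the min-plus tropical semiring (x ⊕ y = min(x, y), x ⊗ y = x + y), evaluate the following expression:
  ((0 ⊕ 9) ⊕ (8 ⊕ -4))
((0 ⊕ 9) ⊕ (8 ⊕ -4)) = -4

Expand innermost to outermost. Recall ⊕ takes the minimum of its arguments and ⊗ takes their sum. Working out the expression ((0 ⊕ 9) ⊕ (8 ⊕ -4)) gives -4.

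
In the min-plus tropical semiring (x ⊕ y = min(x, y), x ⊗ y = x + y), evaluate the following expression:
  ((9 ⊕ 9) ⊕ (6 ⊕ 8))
((9 ⊕ 9) ⊕ (6 ⊕ 8)) = 6

Expand innermost to outermost. Recall ⊕ takes the minimum of its arguments and ⊗ takes their sum. Working out the expression ((9 ⊕ 9) ⊕ (6 ⊕ 8)) gives 6.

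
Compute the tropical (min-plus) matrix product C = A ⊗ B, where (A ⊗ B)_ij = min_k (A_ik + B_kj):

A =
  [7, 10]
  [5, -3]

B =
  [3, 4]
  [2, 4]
A ⊗ B =
  [10, 11]
  [-1, 1]

Apply the min-plus product entry-by-entry:
  C[0][0] = min over k of (A[0][0] + B[0][0] = 7 + 3 = 10, A[0][1] + B[1][0] = 10 + 2 = 12) = 10 (attained at k = 0)
  C[0][1] = min over k of (A[0][0] + B[0][1] = 7 + 4 = 11, A[0][1] + B[1][1] = 10 + 4 = 14) = 11 (attained at k = 0)
  C[1][0] = min over k of (A[1][0] + B[0][0] = 5 + 3 = 8, A[1][1] + B[1][0] = -3 + 2 = -1) = -1 (attained at k = 1)
  C[1][1] = min over k of (A[1][0] + B[0][1] = 5 + 4 = 9, A[1][1] + B[1][1] = -3 + 4 = 1) = 1 (attained at k = 1)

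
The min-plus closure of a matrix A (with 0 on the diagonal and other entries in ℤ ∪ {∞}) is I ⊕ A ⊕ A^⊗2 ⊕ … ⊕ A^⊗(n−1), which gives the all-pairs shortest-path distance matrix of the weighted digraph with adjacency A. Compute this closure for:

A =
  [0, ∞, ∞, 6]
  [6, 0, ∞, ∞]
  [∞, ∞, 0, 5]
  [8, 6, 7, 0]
Closure =
  [0, 12, 13, 6]
  [6, 0, 19, 12]
  [13, 11, 0, 5]
  [8, 6, 7, 0]

This is the Floyd-Warshall all-pairs shortest-path computation. For each intermediate vertex k = 0, 1, …, 3, update dist[i][j] ← min(dist[i][j], dist[i][k] + dist[k][j]). The final matrix gives, for each (i, j), the minimum total weight of any directed path from i to j (possibly empty when i = j).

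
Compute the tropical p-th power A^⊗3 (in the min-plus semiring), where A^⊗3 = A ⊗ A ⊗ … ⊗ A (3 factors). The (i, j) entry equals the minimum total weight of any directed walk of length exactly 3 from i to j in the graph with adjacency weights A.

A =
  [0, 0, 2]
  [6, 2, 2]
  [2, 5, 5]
A^⊗3 =
  [0, 0, 2]
  [4, 4, 6]
  [2, 2, 4]

Each entry (A^⊗3)_ij equals the minimum over all length-3 walks i = v_0 → v_1 → … → v_3 = j of Σ_t A[v_t][v_{t+1}]. For example, for (i, j) = (0, 2) we minimise over 9 possible intermediate vertex sequences; the minimum is 2, attained along the walk 0 → 0 → 0 → 2.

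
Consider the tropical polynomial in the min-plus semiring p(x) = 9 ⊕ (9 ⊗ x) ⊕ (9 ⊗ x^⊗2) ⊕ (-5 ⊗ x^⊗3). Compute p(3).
p(3) = 4

A tropical monomial a ⊗ x^⊗i evaluates to a + i · x. Evaluating each term at x = 3:
  Term 0 contributes 9 + 0 · 3 = 9
  Term 1 contributes 9 + 1 · 3 = 12
  Term 2 contributes 9 + 2 · 3 = 15
  Term 3 contributes -5 + 3 · 3 = 4
p(3) = ⊕ of these = min[9, 12, 15, 4] = 4.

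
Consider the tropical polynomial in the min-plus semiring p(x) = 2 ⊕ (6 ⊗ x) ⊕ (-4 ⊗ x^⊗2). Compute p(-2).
p(-2) = -8

A tropical monomial a ⊗ x^⊗i evaluates to a + i · x. Evaluating each term at x = -2:
  Term 0 contributes 2 + 0 · -2 = 2
  Term 1 contributes 6 + 1 · -2 = 4
  Term 2 contributes -4 + 2 · -2 = -8
p(-2) = ⊕ of these = min[2, 4, -8] = -8.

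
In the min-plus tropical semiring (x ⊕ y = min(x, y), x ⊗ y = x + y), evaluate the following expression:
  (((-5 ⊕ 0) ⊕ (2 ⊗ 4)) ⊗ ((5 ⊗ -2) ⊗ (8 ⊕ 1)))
(((-5 ⊕ 0) ⊕ (2 ⊗ 4)) ⊗ ((5 ⊗ -2) ⊗ (8 ⊕ 1))) = -1

Expand innermost to outermost. Recall ⊕ takes the minimum of its arguments and ⊗ takes their sum. Working out the expression (((-5 ⊕ 0) ⊕ (2 ⊗ 4)) ⊗ ((5 ⊗ -2) ⊗ (8 ⊕ 1))) gives -1.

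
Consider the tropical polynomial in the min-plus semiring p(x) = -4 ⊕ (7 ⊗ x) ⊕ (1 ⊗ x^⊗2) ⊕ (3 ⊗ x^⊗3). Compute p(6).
p(6) = -4

A tropical monomial a ⊗ x^⊗i evaluates to a + i · x. Evaluating each term at x = 6:
  Term 0 contributes -4 + 0 · 6 = -4
  Term 1 contributes 7 + 1 · 6 = 13
  Term 2 contributes 1 + 2 · 6 = 13
  Term 3 contributes 3 + 3 · 6 = 21
p(6) = ⊕ of these = min[-4, 13, 13, 21] = -4.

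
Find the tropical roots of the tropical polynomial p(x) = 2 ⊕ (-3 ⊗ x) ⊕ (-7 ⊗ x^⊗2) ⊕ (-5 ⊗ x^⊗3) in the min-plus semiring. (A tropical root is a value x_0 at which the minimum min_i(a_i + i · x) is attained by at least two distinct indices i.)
Roots: {-2, 4, 5}

Each tropical root is a break point of the lower envelope of the lines y = a_i + i · x (there are 4 lines, with slopes 0, 1, ..., 3). Only the lines that attain the minimum somewhere contribute to roots; other lines are dominated. Here the surviving (envelope) indices are i = 3, i = 2, i = 1, i = 0.
Intersections between consecutive envelope lines give the roots: for adjacent envelope indices i < j the intersection is x = (a_i − a_j) / (j − i). Reading off the sorted break points: {-2, 4, 5}.
Verification: at each break x_0, at least two indices attain the minimum of min_i(a_i + i · x_0).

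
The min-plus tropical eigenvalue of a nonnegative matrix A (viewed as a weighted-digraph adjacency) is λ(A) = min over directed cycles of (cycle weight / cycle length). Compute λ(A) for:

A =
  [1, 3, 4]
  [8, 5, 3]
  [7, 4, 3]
λ(A) = 1

Enumerate directed cycles and compute their means (weight / length). Sample:
  cycle 0 → 0: weight = 1, length = 1, mean = 1/1 ≈ 1.000
  cycle 1 → 1: weight = 5, length = 1, mean = 5/1 ≈ 5.000
  cycle 2 → 2: weight = 3, length = 1, mean = 3/1 ≈ 3.000
  cycle 0 → 1 → 0: weight = 11, length = 2, mean = 11/2 ≈ 5.500
  cycle 0 → 2 → 0: weight = 11, length = 2, mean = 11/2 ≈ 5.500
  cycle 1 → 0 → 1: weight = 11, length = 2, mean = 11/2 ≈ 5.500
Minimum mean = 1.000, attained e.g. along the cycle 0 → 0 with weight 1 and length 1. So λ(A) = 1/1 = 1.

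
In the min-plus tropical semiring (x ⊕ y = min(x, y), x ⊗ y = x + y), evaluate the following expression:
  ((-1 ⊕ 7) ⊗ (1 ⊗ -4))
((-1 ⊕ 7) ⊗ (1 ⊗ -4)) = -4

Expand innermost to outermost. Recall ⊕ takes the minimum of its arguments and ⊗ takes their sum. Working out the expression ((-1 ⊕ 7) ⊗ (1 ⊗ -4)) gives -4.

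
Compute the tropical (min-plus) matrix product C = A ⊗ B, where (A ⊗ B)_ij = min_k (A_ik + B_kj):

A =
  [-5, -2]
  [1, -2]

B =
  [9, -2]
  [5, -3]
A ⊗ B =
  [3, -7]
  [3, -5]

Apply the min-plus product entry-by-entry:
  C[0][0] = min over k of (A[0][0] + B[0][0] = -5 + 9 = 4, A[0][1] + B[1][0] = -2 + 5 = 3) = 3 (attained at k = 1)
  C[0][1] = min over k of (A[0][0] + B[0][1] = -5 + -2 = -7, A[0][1] + B[1][1] = -2 + -3 = -5) = -7 (attained at k = 0)
  C[1][0] = min over k of (A[1][0] + B[0][0] = 1 + 9 = 10, A[1][1] + B[1][0] = -2 + 5 = 3) = 3 (attained at k = 1)
  C[1][1] = min over k of (A[1][0] + B[0][1] = 1 + -2 = -1, A[1][1] + B[1][1] = -2 + -3 = -5) = -5 (attained at k = 1)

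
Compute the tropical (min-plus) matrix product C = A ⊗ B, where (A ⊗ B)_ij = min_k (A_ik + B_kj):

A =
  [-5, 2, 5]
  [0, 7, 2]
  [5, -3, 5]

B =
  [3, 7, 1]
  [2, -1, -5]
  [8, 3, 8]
A ⊗ B =
  [-2, 1, -4]
  [3, 5, 1]
  [-1, -4, -8]

Apply the min-plus product entry-by-entry:
  C[0][0] = min over k of (A[0][0] + B[0][0] = -5 + 3 = -2, A[0][1] + B[1][0] = 2 + 2 = 4, A[0][2] + B[2][0] = 5 + 8 = 13) = -2 (attained at k = 0)
  C[0][1] = min over k of (A[0][0] + B[0][1] = -5 + 7 = 2, A[0][1] + B[1][1] = 2 + -1 = 1, A[0][2] + B[2][1] = 5 + 3 = 8) = 1 (attained at k = 1)
  C[0][2] = min over k of (A[0][0] + B[0][2] = -5 + 1 = -4, A[0][1] + B[1][2] = 2 + -5 = -3, A[0][2] + B[2][2] = 5 + 8 = 13) = -4 (attained at k = 0)
  C[1][0] = min over k of (A[1][0] + B[0][0] = 0 + 3 = 3, A[1][1] + B[1][0] = 7 + 2 = 9, A[1][2] + B[2][0] = 2 + 8 = 10) = 3 (attained at k = 0)
  C[1][1] = min over k of (A[1][0] + B[0][1] = 0 + 7 = 7, A[1][1] + B[1][1] = 7 + -1 = 6, A[1][2] + B[2][1] = 2 + 3 = 5) = 5 (attained at k = 2)
  C[1][2] = min over k of (A[1][0] + B[0][2] = 0 + 1 = 1, A[1][1] + B[1][2] = 7 + -5 = 2, A[1][2] + B[2][2] = 2 + 8 = 10) = 1 (attained at k = 0)
  C[2][0] = min over k of (A[2][0] + B[0][0] = 5 + 3 = 8, A[2][1] + B[1][0] = -3 + 2 = -1, A[2][2] + B[2][0] = 5 + 8 = 13) = -1 (attained at k = 1)
  C[2][1] = min over k of (A[2][0] + B[0][1] = 5 + 7 = 12, A[2][1] + B[1][1] = -3 + -1 = -4, A[2][2] + B[2][1] = 5 + 3 = 8) = -4 (attained at k = 1)
  C[2][2] = min over k of (A[2][0] + B[0][2] = 5 + 1 = 6, A[2][1] + B[1][2] = -3 + -5 = -8, A[2][2] + B[2][2] = 5 + 8 = 13) = -8 (attained at k = 1)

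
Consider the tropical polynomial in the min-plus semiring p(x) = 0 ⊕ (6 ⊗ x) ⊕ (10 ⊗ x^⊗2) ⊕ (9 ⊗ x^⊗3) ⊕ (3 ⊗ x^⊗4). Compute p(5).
p(5) = 0

A tropical monomial a ⊗ x^⊗i evaluates to a + i · x. Evaluating each term at x = 5:
  Term 0 contributes 0 + 0 · 5 = 0
  Term 1 contributes 6 + 1 · 5 = 11
  Term 2 contributes 10 + 2 · 5 = 20
  Term 3 contributes 9 + 3 · 5 = 24
  Term 4 contributes 3 + 4 · 5 = 23
p(5) = ⊕ of these = min[0, 11, 20, 24, 23] = 0.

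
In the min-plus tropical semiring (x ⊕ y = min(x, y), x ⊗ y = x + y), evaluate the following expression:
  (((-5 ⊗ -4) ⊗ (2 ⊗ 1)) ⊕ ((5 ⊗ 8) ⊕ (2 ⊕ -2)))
(((-5 ⊗ -4) ⊗ (2 ⊗ 1)) ⊕ ((5 ⊗ 8) ⊕ (2 ⊕ -2))) = -6

Expand innermost to outermost. Recall ⊕ takes the minimum of its arguments and ⊗ takes their sum. Working out the expression (((-5 ⊗ -4) ⊗ (2 ⊗ 1)) ⊕ ((5 ⊗ 8) ⊕ (2 ⊕ -2))) gives -6.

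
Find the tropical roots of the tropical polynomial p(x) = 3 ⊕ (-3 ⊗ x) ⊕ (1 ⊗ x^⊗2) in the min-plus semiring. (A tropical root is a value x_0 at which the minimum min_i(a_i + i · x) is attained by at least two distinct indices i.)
Roots: {-4, 6}

Each tropical root is a break point of the lower envelope of the lines y = a_i + i · x (there are 3 lines, with slopes 0, 1, ..., 2). Only the lines that attain the minimum somewhere contribute to roots; other lines are dominated. Here the surviving (envelope) indices are i = 2, i = 1, i = 0.
Intersections between consecutive envelope lines give the roots: for adjacent envelope indices i < j the intersection is x = (a_i − a_j) / (j − i). Reading off the sorted break points: {-4, 6}.
Verification: at each break x_0, at least two indices attain the minimum of min_i(a_i + i · x_0).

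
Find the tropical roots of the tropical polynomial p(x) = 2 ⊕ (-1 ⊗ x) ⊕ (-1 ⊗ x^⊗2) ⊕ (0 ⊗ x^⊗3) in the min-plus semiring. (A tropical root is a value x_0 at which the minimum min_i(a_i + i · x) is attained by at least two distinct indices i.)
Roots: {-1, 0, 3}

Each tropical root is a break point of the lower envelope of the lines y = a_i + i · x (there are 4 lines, with slopes 0, 1, ..., 3). Only the lines that attain the minimum somewhere contribute to roots; other lines are dominated. Here the surviving (envelope) indices are i = 3, i = 2, i = 1, i = 0.
Intersections between consecutive envelope lines give the roots: for adjacent envelope indices i < j the intersection is x = (a_i − a_j) / (j − i). Reading off the sorted break points: {-1, 0, 3}.
Verification: at each break x_0, at least two indices attain the minimum of min_i(a_i + i · x_0).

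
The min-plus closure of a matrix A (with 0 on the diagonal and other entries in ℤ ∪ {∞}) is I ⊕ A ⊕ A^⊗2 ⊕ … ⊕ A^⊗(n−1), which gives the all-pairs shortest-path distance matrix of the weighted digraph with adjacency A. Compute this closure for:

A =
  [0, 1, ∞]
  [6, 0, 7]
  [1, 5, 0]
Closure =
  [0, 1, 8]
  [6, 0, 7]
  [1, 2, 0]

This is the Floyd-Warshall all-pairs shortest-path computation. For each intermediate vertex k = 0, 1, …, 2, update dist[i][j] ← min(dist[i][j], dist[i][k] + dist[k][j]). The final matrix gives, for each (i, j), the minimum total weight of any directed path from i to j (possibly empty when i = j).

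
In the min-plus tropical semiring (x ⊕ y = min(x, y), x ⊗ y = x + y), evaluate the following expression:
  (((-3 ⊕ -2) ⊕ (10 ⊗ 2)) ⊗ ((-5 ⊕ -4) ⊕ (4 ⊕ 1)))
(((-3 ⊕ -2) ⊕ (10 ⊗ 2)) ⊗ ((-5 ⊕ -4) ⊕ (4 ⊕ 1))) = -8

Expand innermost to outermost. Recall ⊕ takes the minimum of its arguments and ⊗ takes their sum. Working out the expression (((-3 ⊕ -2) ⊕ (10 ⊗ 2)) ⊗ ((-5 ⊕ -4) ⊕ (4 ⊕ 1))) gives -8.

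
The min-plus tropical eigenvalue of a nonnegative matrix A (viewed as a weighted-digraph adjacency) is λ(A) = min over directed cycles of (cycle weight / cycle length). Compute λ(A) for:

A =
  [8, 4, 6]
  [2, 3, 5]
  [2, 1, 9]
λ(A) = 3

Enumerate directed cycles and compute their means (weight / length). Sample:
  cycle 0 → 0: weight = 8, length = 1, mean = 8/1 ≈ 8.000
  cycle 1 → 1: weight = 3, length = 1, mean = 3/1 ≈ 3.000
  cycle 2 → 2: weight = 9, length = 1, mean = 9/1 ≈ 9.000
  cycle 0 → 1 → 0: weight = 6, length = 2, mean = 6/2 ≈ 3.000
  cycle 0 → 2 → 0: weight = 8, length = 2, mean = 8/2 ≈ 4.000
  cycle 1 → 0 → 1: weight = 6, length = 2, mean = 6/2 ≈ 3.000
Minimum mean = 3.000, attained e.g. along the cycle 1 → 1 with weight 3 and length 1. So λ(A) = 3/1 = 3.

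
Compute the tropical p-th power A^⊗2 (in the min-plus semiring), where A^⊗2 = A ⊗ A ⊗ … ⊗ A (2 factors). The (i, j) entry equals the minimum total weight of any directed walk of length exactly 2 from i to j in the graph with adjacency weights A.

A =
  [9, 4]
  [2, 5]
A^⊗2 =
  [6, 9]
  [7, 6]

Each entry (A^⊗2)_ij equals the minimum over all length-2 walks i = v_0 → v_1 → … → v_2 = j of Σ_t A[v_t][v_{t+1}]. For example, for (i, j) = (0, 1) we minimise over 2 possible intermediate vertex sequences; the minimum is 9, attained along the walk 0 → 1 → 1.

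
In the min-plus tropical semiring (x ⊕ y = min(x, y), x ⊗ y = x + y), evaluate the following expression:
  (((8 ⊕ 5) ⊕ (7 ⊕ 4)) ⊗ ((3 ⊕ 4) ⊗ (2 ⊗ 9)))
(((8 ⊕ 5) ⊕ (7 ⊕ 4)) ⊗ ((3 ⊕ 4) ⊗ (2 ⊗ 9))) = 18

Expand innermost to outermost. Recall ⊕ takes the minimum of its arguments and ⊗ takes their sum. Working out the expression (((8 ⊕ 5) ⊕ (7 ⊕ 4)) ⊗ ((3 ⊕ 4) ⊗ (2 ⊗ 9))) gives 18.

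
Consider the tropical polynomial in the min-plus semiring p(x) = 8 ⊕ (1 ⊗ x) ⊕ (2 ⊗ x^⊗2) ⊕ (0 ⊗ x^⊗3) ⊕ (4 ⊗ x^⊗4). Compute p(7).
p(7) = 8

A tropical monomial a ⊗ x^⊗i evaluates to a + i · x. Evaluating each term at x = 7:
  Term 0 contributes 8 + 0 · 7 = 8
  Term 1 contributes 1 + 1 · 7 = 8
  Term 2 contributes 2 + 2 · 7 = 16
  Term 3 contributes 0 + 3 · 7 = 21
  Term 4 contributes 4 + 4 · 7 = 32
p(7) = ⊕ of these = min[8, 8, 16, 21, 32] = 8.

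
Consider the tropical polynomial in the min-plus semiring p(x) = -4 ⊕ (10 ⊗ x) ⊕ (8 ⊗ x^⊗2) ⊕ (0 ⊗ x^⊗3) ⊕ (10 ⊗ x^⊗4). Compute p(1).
p(1) = -4

A tropical monomial a ⊗ x^⊗i evaluates to a + i · x. Evaluating each term at x = 1:
  Term 0 contributes -4 + 0 · 1 = -4
  Term 1 contributes 10 + 1 · 1 = 11
  Term 2 contributes 8 + 2 · 1 = 10
  Term 3 contributes 0 + 3 · 1 = 3
  Term 4 contributes 10 + 4 · 1 = 14
p(1) = ⊕ of these = min[-4, 11, 10, 3, 14] = -4.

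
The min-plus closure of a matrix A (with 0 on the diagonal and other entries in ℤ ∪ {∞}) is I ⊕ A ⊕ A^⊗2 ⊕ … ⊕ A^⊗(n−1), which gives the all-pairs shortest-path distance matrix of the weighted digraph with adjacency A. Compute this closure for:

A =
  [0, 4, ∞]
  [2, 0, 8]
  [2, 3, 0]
Closure =
  [0, 4, 12]
  [2, 0, 8]
  [2, 3, 0]

This is the Floyd-Warshall all-pairs shortest-path computation. For each intermediate vertex k = 0, 1, …, 2, update dist[i][j] ← min(dist[i][j], dist[i][k] + dist[k][j]). The final matrix gives, for each (i, j), the minimum total weight of any directed path from i to j (possibly empty when i = j).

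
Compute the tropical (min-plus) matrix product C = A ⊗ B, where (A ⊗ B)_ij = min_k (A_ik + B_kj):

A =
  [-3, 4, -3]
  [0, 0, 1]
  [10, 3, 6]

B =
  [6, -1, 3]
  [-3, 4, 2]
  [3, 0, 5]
A ⊗ B =
  [0, -4, 0]
  [-3, -1, 2]
  [0, 6, 5]

Apply the min-plus product entry-by-entry:
  C[0][0] = min over k of (A[0][0] + B[0][0] = -3 + 6 = 3, A[0][1] + B[1][0] = 4 + -3 = 1, A[0][2] + B[2][0] = -3 + 3 = 0) = 0 (attained at k = 2)
  C[0][1] = min over k of (A[0][0] + B[0][1] = -3 + -1 = -4, A[0][1] + B[1][1] = 4 + 4 = 8, A[0][2] + B[2][1] = -3 + 0 = -3) = -4 (attained at k = 0)
  C[0][2] = min over k of (A[0][0] + B[0][2] = -3 + 3 = 0, A[0][1] + B[1][2] = 4 + 2 = 6, A[0][2] + B[2][2] = -3 + 5 = 2) = 0 (attained at k = 0)
  C[1][0] = min over k of (A[1][0] + B[0][0] = 0 + 6 = 6, A[1][1] + B[1][0] = 0 + -3 = -3, A[1][2] + B[2][0] = 1 + 3 = 4) = -3 (attained at k = 1)
  C[1][1] = min over k of (A[1][0] + B[0][1] = 0 + -1 = -1, A[1][1] + B[1][1] = 0 + 4 = 4, A[1][2] + B[2][1] = 1 + 0 = 1) = -1 (attained at k = 0)
  C[1][2] = min over k of (A[1][0] + B[0][2] = 0 + 3 = 3, A[1][1] + B[1][2] = 0 + 2 = 2, A[1][2] + B[2][2] = 1 + 5 = 6) = 2 (attained at k = 1)
  C[2][0] = min over k of (A[2][0] + B[0][0] = 10 + 6 = 16, A[2][1] + B[1][0] = 3 + -3 = 0, A[2][2] + B[2][0] = 6 + 3 = 9) = 0 (attained at k = 1)
  C[2][1] = min over k of (A[2][0] + B[0][1] = 10 + -1 = 9, A[2][1] + B[1][1] = 3 + 4 = 7, A[2][2] + B[2][1] = 6 + 0 = 6) = 6 (attained at k = 2)
  C[2][2] = min over k of (A[2][0] + B[0][2] = 10 + 3 = 13, A[2][1] + B[1][2] = 3 + 2 = 5, A[2][2] + B[2][2] = 6 + 5 = 11) = 5 (attained at k = 1)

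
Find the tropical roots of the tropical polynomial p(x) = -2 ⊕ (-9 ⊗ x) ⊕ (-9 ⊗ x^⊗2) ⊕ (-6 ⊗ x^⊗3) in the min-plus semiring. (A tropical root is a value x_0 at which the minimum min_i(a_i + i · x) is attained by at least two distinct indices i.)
Roots: {-3, 0, 7}

Each tropical root is a break point of the lower envelope of the lines y = a_i + i · x (there are 4 lines, with slopes 0, 1, ..., 3). Only the lines that attain the minimum somewhere contribute to roots; other lines are dominated. Here the surviving (envelope) indices are i = 3, i = 2, i = 1, i = 0.
Intersections between consecutive envelope lines give the roots: for adjacent envelope indices i < j the intersection is x = (a_i − a_j) / (j − i). Reading off the sorted break points: {-3, 0, 7}.
Verification: at each break x_0, at least two indices attain the minimum of min_i(a_i + i · x_0).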